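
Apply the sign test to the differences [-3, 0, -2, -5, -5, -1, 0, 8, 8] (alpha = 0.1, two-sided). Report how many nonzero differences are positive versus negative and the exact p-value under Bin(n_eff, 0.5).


Step 1: Discard zero differences. Original n = 9; n_eff = number of nonzero differences = 7.
Nonzero differences (with sign): -3, -2, -5, -5, -1, +8, +8
Step 2: Count signs: positive = 2, negative = 5.
Step 3: Under H0: P(positive) = 0.5, so the number of positives S ~ Bin(7, 0.5).
Step 4: Two-sided exact p-value = sum of Bin(7,0.5) probabilities at or below the observed probability = 0.453125.
Step 5: alpha = 0.1. fail to reject H0.

n_eff = 7, pos = 2, neg = 5, p = 0.453125, fail to reject H0.


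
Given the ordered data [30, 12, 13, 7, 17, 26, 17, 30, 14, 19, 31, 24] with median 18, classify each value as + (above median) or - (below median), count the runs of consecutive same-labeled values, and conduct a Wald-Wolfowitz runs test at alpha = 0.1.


Step 1: Compute median = 18; label A = above, B = below.
Labels in order: ABBBBABABAAA  (n_A = 6, n_B = 6)
Step 2: Count runs R = 7.
Step 3: Under H0 (random ordering), E[R] = 2*n_A*n_B/(n_A+n_B) + 1 = 2*6*6/12 + 1 = 7.0000.
        Var[R] = 2*n_A*n_B*(2*n_A*n_B - n_A - n_B) / ((n_A+n_B)^2 * (n_A+n_B-1)) = 4320/1584 = 2.7273.
        SD[R] = 1.6514.
Step 4: R = E[R], so z = 0 with no continuity correction.
Step 5: Two-sided p-value via normal approximation = 2*(1 - Phi(|z|)) = 1.000000.
Step 6: alpha = 0.1. fail to reject H0.

R = 7, z = 0.0000, p = 1.000000, fail to reject H0.


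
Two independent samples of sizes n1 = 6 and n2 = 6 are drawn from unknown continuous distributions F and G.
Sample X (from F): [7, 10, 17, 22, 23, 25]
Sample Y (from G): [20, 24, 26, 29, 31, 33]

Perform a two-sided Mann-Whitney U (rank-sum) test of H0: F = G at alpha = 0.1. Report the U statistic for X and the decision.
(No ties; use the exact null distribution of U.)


Step 1: Combine and sort all 12 observations; assign midranks.
sorted (value, group): (7,X), (10,X), (17,X), (20,Y), (22,X), (23,X), (24,Y), (25,X), (26,Y), (29,Y), (31,Y), (33,Y)
ranks: 7->1, 10->2, 17->3, 20->4, 22->5, 23->6, 24->7, 25->8, 26->9, 29->10, 31->11, 33->12
Step 2: Rank sum for X: R1 = 1 + 2 + 3 + 5 + 6 + 8 = 25.
Step 3: U_X = R1 - n1(n1+1)/2 = 25 - 6*7/2 = 25 - 21 = 4.
       U_Y = n1*n2 - U_X = 36 - 4 = 32.
Step 4: No ties, so the exact null distribution of U (based on enumerating the C(12,6) = 924 equally likely rank assignments) gives the two-sided p-value.
Step 5: p-value = 0.025974; compare to alpha = 0.1. reject H0.

U_X = 4, p = 0.025974, reject H0 at alpha = 0.1.


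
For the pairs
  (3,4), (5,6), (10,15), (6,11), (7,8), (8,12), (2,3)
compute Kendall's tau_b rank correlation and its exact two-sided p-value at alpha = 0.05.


Step 1: Enumerate the 21 unordered pairs (i,j) with i<j and classify each by sign(x_j-x_i) * sign(y_j-y_i).
  (1,2):dx=+2,dy=+2->C; (1,3):dx=+7,dy=+11->C; (1,4):dx=+3,dy=+7->C; (1,5):dx=+4,dy=+4->C
  (1,6):dx=+5,dy=+8->C; (1,7):dx=-1,dy=-1->C; (2,3):dx=+5,dy=+9->C; (2,4):dx=+1,dy=+5->C
  (2,5):dx=+2,dy=+2->C; (2,6):dx=+3,dy=+6->C; (2,7):dx=-3,dy=-3->C; (3,4):dx=-4,dy=-4->C
  (3,5):dx=-3,dy=-7->C; (3,6):dx=-2,dy=-3->C; (3,7):dx=-8,dy=-12->C; (4,5):dx=+1,dy=-3->D
  (4,6):dx=+2,dy=+1->C; (4,7):dx=-4,dy=-8->C; (5,6):dx=+1,dy=+4->C; (5,7):dx=-5,dy=-5->C
  (6,7):dx=-6,dy=-9->C
Step 2: C = 20, D = 1, total pairs = 21.
Step 3: tau = (C - D)/(n(n-1)/2) = (20 - 1)/21 = 0.904762.
Step 4: Exact two-sided p-value (enumerate n! = 5040 permutations of y under H0): p = 0.002778.
Step 5: alpha = 0.05. reject H0.

tau_b = 0.9048 (C=20, D=1), p = 0.002778, reject H0.


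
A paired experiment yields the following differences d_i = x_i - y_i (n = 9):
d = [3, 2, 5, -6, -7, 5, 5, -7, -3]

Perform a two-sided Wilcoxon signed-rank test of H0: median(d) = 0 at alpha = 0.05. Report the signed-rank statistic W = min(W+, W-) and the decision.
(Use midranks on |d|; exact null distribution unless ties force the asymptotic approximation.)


Step 1: Drop any zero differences (none here) and take |d_i|.
|d| = [3, 2, 5, 6, 7, 5, 5, 7, 3]
Step 2: Midrank |d_i| (ties get averaged ranks).
ranks: |3|->2.5, |2|->1, |5|->5, |6|->7, |7|->8.5, |5|->5, |5|->5, |7|->8.5, |3|->2.5
Step 3: Attach original signs; sum ranks with positive sign and with negative sign.
W+ = 2.5 + 1 + 5 + 5 + 5 = 18.5
W- = 7 + 8.5 + 8.5 + 2.5 = 26.5
(Check: W+ + W- = 45 should equal n(n+1)/2 = 45.)
Step 4: Test statistic W = min(W+, W-) = 18.5.
Step 5: Ties in |d|, so use the tie-corrected normal approximation.
        E[W] = n(n+1)/4 = 9*10/4 = 22.5.
        Tie groups: |d|=3 (t=2), |d|=5 (t=3), |d|=7 (t=2); sum(t^3 - t) = 36.
        Var[W] = n(n+1)(2n+1)/24 - sum(t^3-t)/48 = 1710/24 - 36/48 = 70.5.
        z = (W - E[W]) / sqrt(Var[W]) = (18.5 - 22.5) / 8.3964 = -0.4764.
        Two-sided p = 2*Phi(z) = 0.633794.
Step 6: alpha = 0.05. fail to reject H0.

W+ = 18.5, W- = 26.5, W = min = 18.5, p = 0.633794, fail to reject H0.


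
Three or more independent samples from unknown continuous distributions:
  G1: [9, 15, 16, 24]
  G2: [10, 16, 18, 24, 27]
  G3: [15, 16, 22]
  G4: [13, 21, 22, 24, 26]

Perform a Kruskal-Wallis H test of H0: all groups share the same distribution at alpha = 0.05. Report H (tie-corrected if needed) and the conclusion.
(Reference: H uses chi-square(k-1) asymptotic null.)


Step 1: Combine all N = 17 observations and assign midranks.
sorted (value, group, rank): (9,G1,1), (10,G2,2), (13,G4,3), (15,G1,4.5), (15,G3,4.5), (16,G1,7), (16,G2,7), (16,G3,7), (18,G2,9), (21,G4,10), (22,G3,11.5), (22,G4,11.5), (24,G1,14), (24,G2,14), (24,G4,14), (26,G4,16), (27,G2,17)
Step 2: Sum ranks within each group.
R_1 = 26.5 (n_1 = 4)
R_2 = 49 (n_2 = 5)
R_3 = 23 (n_3 = 3)
R_4 = 54.5 (n_4 = 5)
Step 3: H = 12/(N(N+1)) * sum(R_i^2/n_i) - 3(N+1)
     = 12/(17*18) * (26.5^2/4 + 49^2/5 + 23^2/3 + 54.5^2/5) - 3*18
     = 0.039216 * 1426.15 - 54
     = 1.927288.
Step 4: Ties present; correction factor C = 1 - 60/(17^3 - 17) = 0.987745. Corrected H = 1.927288 / 0.987745 = 1.951199.
Step 5: Under H0, H ~ chi^2(3); p-value = 0.582597.
Step 6: alpha = 0.05. fail to reject H0.

H = 1.9512, df = 3, p = 0.582597, fail to reject H0.


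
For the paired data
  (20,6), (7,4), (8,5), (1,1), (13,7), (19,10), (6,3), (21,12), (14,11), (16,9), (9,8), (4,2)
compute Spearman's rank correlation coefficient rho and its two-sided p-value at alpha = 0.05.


Step 1: Rank x and y separately (midranks; no ties here).
rank(x): 20->11, 7->4, 8->5, 1->1, 13->7, 19->10, 6->3, 21->12, 14->8, 16->9, 9->6, 4->2
rank(y): 6->6, 4->4, 5->5, 1->1, 7->7, 10->10, 3->3, 12->12, 11->11, 9->9, 8->8, 2->2
Step 2: d_i = R_x(i) - R_y(i); compute d_i^2.
  (11-6)^2=25, (4-4)^2=0, (5-5)^2=0, (1-1)^2=0, (7-7)^2=0, (10-10)^2=0, (3-3)^2=0, (12-12)^2=0, (8-11)^2=9, (9-9)^2=0, (6-8)^2=4, (2-2)^2=0
sum(d^2) = 38.
Step 3: rho = 1 - 6*38 / (12*(12^2 - 1)) = 1 - 228/1716 = 0.867133.
Step 4: Under H0, t = rho * sqrt((n-2)/(1-rho^2)) = 5.5054 ~ t(10).
Step 5: Two-sided p-value from the t-distribution with 10 df = 0.000260.
Step 6: alpha = 0.05. reject H0.

rho = 0.8671, p = 0.000260, reject H0 at alpha = 0.05.


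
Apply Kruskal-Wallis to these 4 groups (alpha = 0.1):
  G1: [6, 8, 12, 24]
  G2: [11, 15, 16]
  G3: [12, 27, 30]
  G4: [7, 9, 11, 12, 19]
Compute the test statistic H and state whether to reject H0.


Step 1: Combine all N = 15 observations and assign midranks.
sorted (value, group, rank): (6,G1,1), (7,G4,2), (8,G1,3), (9,G4,4), (11,G2,5.5), (11,G4,5.5), (12,G1,8), (12,G3,8), (12,G4,8), (15,G2,10), (16,G2,11), (19,G4,12), (24,G1,13), (27,G3,14), (30,G3,15)
Step 2: Sum ranks within each group.
R_1 = 25 (n_1 = 4)
R_2 = 26.5 (n_2 = 3)
R_3 = 37 (n_3 = 3)
R_4 = 31.5 (n_4 = 5)
Step 3: H = 12/(N(N+1)) * sum(R_i^2/n_i) - 3(N+1)
     = 12/(15*16) * (25^2/4 + 26.5^2/3 + 37^2/3 + 31.5^2/5) - 3*16
     = 0.050000 * 1045.12 - 48
     = 4.255833.
Step 4: Ties present; correction factor C = 1 - 30/(15^3 - 15) = 0.991071. Corrected H = 4.255833 / 0.991071 = 4.294174.
Step 5: Under H0, H ~ chi^2(3); p-value = 0.231401.
Step 6: alpha = 0.1. fail to reject H0.

H = 4.2942, df = 3, p = 0.231401, fail to reject H0.


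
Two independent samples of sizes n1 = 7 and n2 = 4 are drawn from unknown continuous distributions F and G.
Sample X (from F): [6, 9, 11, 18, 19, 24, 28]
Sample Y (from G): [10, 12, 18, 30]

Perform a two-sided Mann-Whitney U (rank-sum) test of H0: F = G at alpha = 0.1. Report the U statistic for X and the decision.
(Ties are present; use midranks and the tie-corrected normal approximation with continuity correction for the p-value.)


Step 1: Combine and sort all 11 observations; assign midranks.
sorted (value, group): (6,X), (9,X), (10,Y), (11,X), (12,Y), (18,X), (18,Y), (19,X), (24,X), (28,X), (30,Y)
ranks: 6->1, 9->2, 10->3, 11->4, 12->5, 18->6.5, 18->6.5, 19->8, 24->9, 28->10, 30->11
Step 2: Rank sum for X: R1 = 1 + 2 + 4 + 6.5 + 8 + 9 + 10 = 40.5.
Step 3: U_X = R1 - n1(n1+1)/2 = 40.5 - 7*8/2 = 40.5 - 28 = 12.5.
       U_Y = n1*n2 - U_X = 28 - 12.5 = 15.5.
Step 4: Ties are present, so use the tie-corrected normal approximation (with continuity correction) for the p-value.
Step 5: p-value = 0.849769; compare to alpha = 0.1. fail to reject H0.

U_X = 12.5, p = 0.849769, fail to reject H0 at alpha = 0.1.


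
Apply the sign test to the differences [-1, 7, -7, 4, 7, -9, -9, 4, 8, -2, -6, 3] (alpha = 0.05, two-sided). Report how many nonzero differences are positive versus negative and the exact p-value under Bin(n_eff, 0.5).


Step 1: Discard zero differences. Original n = 12; n_eff = number of nonzero differences = 12.
Nonzero differences (with sign): -1, +7, -7, +4, +7, -9, -9, +4, +8, -2, -6, +3
Step 2: Count signs: positive = 6, negative = 6.
Step 3: Under H0: P(positive) = 0.5, so the number of positives S ~ Bin(12, 0.5).
Step 4: Two-sided exact p-value = sum of Bin(12,0.5) probabilities at or below the observed probability = 1.000000.
Step 5: alpha = 0.05. fail to reject H0.

n_eff = 12, pos = 6, neg = 6, p = 1.000000, fail to reject H0.


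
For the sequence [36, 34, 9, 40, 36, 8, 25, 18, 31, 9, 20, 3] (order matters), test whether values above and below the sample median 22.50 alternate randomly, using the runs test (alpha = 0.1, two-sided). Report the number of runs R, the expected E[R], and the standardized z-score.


Step 1: Compute median = 22.50; label A = above, B = below.
Labels in order: AABAABABABBB  (n_A = 6, n_B = 6)
Step 2: Count runs R = 8.
Step 3: Under H0 (random ordering), E[R] = 2*n_A*n_B/(n_A+n_B) + 1 = 2*6*6/12 + 1 = 7.0000.
        Var[R] = 2*n_A*n_B*(2*n_A*n_B - n_A - n_B) / ((n_A+n_B)^2 * (n_A+n_B-1)) = 4320/1584 = 2.7273.
        SD[R] = 1.6514.
Step 4: Continuity-corrected z = (R - 0.5 - E[R]) / SD[R] = (8 - 0.5 - 7.0000) / 1.6514 = 0.3028.
Step 5: Two-sided p-value via normal approximation = 2*(1 - Phi(|z|)) = 0.762069.
Step 6: alpha = 0.1. fail to reject H0.

R = 8, z = 0.3028, p = 0.762069, fail to reject H0.


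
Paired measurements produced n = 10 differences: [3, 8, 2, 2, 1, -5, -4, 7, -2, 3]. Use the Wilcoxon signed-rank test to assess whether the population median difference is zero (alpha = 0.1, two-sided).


Step 1: Drop any zero differences (none here) and take |d_i|.
|d| = [3, 8, 2, 2, 1, 5, 4, 7, 2, 3]
Step 2: Midrank |d_i| (ties get averaged ranks).
ranks: |3|->5.5, |8|->10, |2|->3, |2|->3, |1|->1, |5|->8, |4|->7, |7|->9, |2|->3, |3|->5.5
Step 3: Attach original signs; sum ranks with positive sign and with negative sign.
W+ = 5.5 + 10 + 3 + 3 + 1 + 9 + 5.5 = 37
W- = 8 + 7 + 3 = 18
(Check: W+ + W- = 55 should equal n(n+1)/2 = 55.)
Step 4: Test statistic W = min(W+, W-) = 18.
Step 5: Ties in |d|, so use the tie-corrected normal approximation.
        E[W] = n(n+1)/4 = 10*11/4 = 27.5.
        Tie groups: |d|=2 (t=3), |d|=3 (t=2); sum(t^3 - t) = 30.
        Var[W] = n(n+1)(2n+1)/24 - sum(t^3-t)/48 = 2310/24 - 30/48 = 95.625.
        z = (W - E[W]) / sqrt(Var[W]) = (18 - 27.5) / 9.7788 = -0.9715.
        Two-sided p = 2*Phi(z) = 0.331305.
Step 6: alpha = 0.1. fail to reject H0.

W+ = 37, W- = 18, W = min = 18, p = 0.331305, fail to reject H0.


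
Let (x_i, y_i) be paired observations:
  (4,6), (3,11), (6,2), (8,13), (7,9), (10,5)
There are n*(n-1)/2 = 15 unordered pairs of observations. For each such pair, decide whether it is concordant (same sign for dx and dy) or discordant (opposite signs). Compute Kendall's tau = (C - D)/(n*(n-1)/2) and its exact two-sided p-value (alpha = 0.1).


Step 1: Enumerate the 15 unordered pairs (i,j) with i<j and classify each by sign(x_j-x_i) * sign(y_j-y_i).
  (1,2):dx=-1,dy=+5->D; (1,3):dx=+2,dy=-4->D; (1,4):dx=+4,dy=+7->C; (1,5):dx=+3,dy=+3->C
  (1,6):dx=+6,dy=-1->D; (2,3):dx=+3,dy=-9->D; (2,4):dx=+5,dy=+2->C; (2,5):dx=+4,dy=-2->D
  (2,6):dx=+7,dy=-6->D; (3,4):dx=+2,dy=+11->C; (3,5):dx=+1,dy=+7->C; (3,6):dx=+4,dy=+3->C
  (4,5):dx=-1,dy=-4->C; (4,6):dx=+2,dy=-8->D; (5,6):dx=+3,dy=-4->D
Step 2: C = 7, D = 8, total pairs = 15.
Step 3: tau = (C - D)/(n(n-1)/2) = (7 - 8)/15 = -0.066667.
Step 4: Exact two-sided p-value (enumerate n! = 720 permutations of y under H0): p = 1.000000.
Step 5: alpha = 0.1. fail to reject H0.

tau_b = -0.0667 (C=7, D=8), p = 1.000000, fail to reject H0.


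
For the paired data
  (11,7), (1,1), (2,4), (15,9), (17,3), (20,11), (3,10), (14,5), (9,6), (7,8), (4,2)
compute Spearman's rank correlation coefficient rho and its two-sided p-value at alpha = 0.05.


Step 1: Rank x and y separately (midranks; no ties here).
rank(x): 11->7, 1->1, 2->2, 15->9, 17->10, 20->11, 3->3, 14->8, 9->6, 7->5, 4->4
rank(y): 7->7, 1->1, 4->4, 9->9, 3->3, 11->11, 10->10, 5->5, 6->6, 8->8, 2->2
Step 2: d_i = R_x(i) - R_y(i); compute d_i^2.
  (7-7)^2=0, (1-1)^2=0, (2-4)^2=4, (9-9)^2=0, (10-3)^2=49, (11-11)^2=0, (3-10)^2=49, (8-5)^2=9, (6-6)^2=0, (5-8)^2=9, (4-2)^2=4
sum(d^2) = 124.
Step 3: rho = 1 - 6*124 / (11*(11^2 - 1)) = 1 - 744/1320 = 0.436364.
Step 4: Under H0, t = rho * sqrt((n-2)/(1-rho^2)) = 1.4549 ~ t(9).
Step 5: Two-sided p-value from the t-distribution with 9 df = 0.179665.
Step 6: alpha = 0.05. fail to reject H0.

rho = 0.4364, p = 0.179665, fail to reject H0 at alpha = 0.05.


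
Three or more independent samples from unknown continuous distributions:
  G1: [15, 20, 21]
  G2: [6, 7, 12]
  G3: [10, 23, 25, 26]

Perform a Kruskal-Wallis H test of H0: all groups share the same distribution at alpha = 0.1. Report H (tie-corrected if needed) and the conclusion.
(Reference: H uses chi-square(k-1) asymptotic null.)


Step 1: Combine all N = 10 observations and assign midranks.
sorted (value, group, rank): (6,G2,1), (7,G2,2), (10,G3,3), (12,G2,4), (15,G1,5), (20,G1,6), (21,G1,7), (23,G3,8), (25,G3,9), (26,G3,10)
Step 2: Sum ranks within each group.
R_1 = 18 (n_1 = 3)
R_2 = 7 (n_2 = 3)
R_3 = 30 (n_3 = 4)
Step 3: H = 12/(N(N+1)) * sum(R_i^2/n_i) - 3(N+1)
     = 12/(10*11) * (18^2/3 + 7^2/3 + 30^2/4) - 3*11
     = 0.109091 * 349.333 - 33
     = 5.109091.
Step 4: No ties, so H is used without correction.
Step 5: Under H0, H ~ chi^2(2); p-value = 0.077728.
Step 6: alpha = 0.1. reject H0.

H = 5.1091, df = 2, p = 0.077728, reject H0.


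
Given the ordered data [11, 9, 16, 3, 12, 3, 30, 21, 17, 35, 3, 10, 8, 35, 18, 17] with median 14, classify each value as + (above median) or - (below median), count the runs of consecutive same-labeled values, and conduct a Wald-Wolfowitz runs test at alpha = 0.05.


Step 1: Compute median = 14; label A = above, B = below.
Labels in order: BBABBBAAAABBBAAA  (n_A = 8, n_B = 8)
Step 2: Count runs R = 6.
Step 3: Under H0 (random ordering), E[R] = 2*n_A*n_B/(n_A+n_B) + 1 = 2*8*8/16 + 1 = 9.0000.
        Var[R] = 2*n_A*n_B*(2*n_A*n_B - n_A - n_B) / ((n_A+n_B)^2 * (n_A+n_B-1)) = 14336/3840 = 3.7333.
        SD[R] = 1.9322.
Step 4: Continuity-corrected z = (R + 0.5 - E[R]) / SD[R] = (6 + 0.5 - 9.0000) / 1.9322 = -1.2939.
Step 5: Two-sided p-value via normal approximation = 2*(1 - Phi(|z|)) = 0.195709.
Step 6: alpha = 0.05. fail to reject H0.

R = 6, z = -1.2939, p = 0.195709, fail to reject H0.


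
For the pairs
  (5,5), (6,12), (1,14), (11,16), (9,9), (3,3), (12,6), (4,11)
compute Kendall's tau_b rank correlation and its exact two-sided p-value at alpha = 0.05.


Step 1: Enumerate the 28 unordered pairs (i,j) with i<j and classify each by sign(x_j-x_i) * sign(y_j-y_i).
  (1,2):dx=+1,dy=+7->C; (1,3):dx=-4,dy=+9->D; (1,4):dx=+6,dy=+11->C; (1,5):dx=+4,dy=+4->C
  (1,6):dx=-2,dy=-2->C; (1,7):dx=+7,dy=+1->C; (1,8):dx=-1,dy=+6->D; (2,3):dx=-5,dy=+2->D
  (2,4):dx=+5,dy=+4->C; (2,5):dx=+3,dy=-3->D; (2,6):dx=-3,dy=-9->C; (2,7):dx=+6,dy=-6->D
  (2,8):dx=-2,dy=-1->C; (3,4):dx=+10,dy=+2->C; (3,5):dx=+8,dy=-5->D; (3,6):dx=+2,dy=-11->D
  (3,7):dx=+11,dy=-8->D; (3,8):dx=+3,dy=-3->D; (4,5):dx=-2,dy=-7->C; (4,6):dx=-8,dy=-13->C
  (4,7):dx=+1,dy=-10->D; (4,8):dx=-7,dy=-5->C; (5,6):dx=-6,dy=-6->C; (5,7):dx=+3,dy=-3->D
  (5,8):dx=-5,dy=+2->D; (6,7):dx=+9,dy=+3->C; (6,8):dx=+1,dy=+8->C; (7,8):dx=-8,dy=+5->D
Step 2: C = 15, D = 13, total pairs = 28.
Step 3: tau = (C - D)/(n(n-1)/2) = (15 - 13)/28 = 0.071429.
Step 4: Exact two-sided p-value (enumerate n! = 40320 permutations of y under H0): p = 0.904861.
Step 5: alpha = 0.05. fail to reject H0.

tau_b = 0.0714 (C=15, D=13), p = 0.904861, fail to reject H0.


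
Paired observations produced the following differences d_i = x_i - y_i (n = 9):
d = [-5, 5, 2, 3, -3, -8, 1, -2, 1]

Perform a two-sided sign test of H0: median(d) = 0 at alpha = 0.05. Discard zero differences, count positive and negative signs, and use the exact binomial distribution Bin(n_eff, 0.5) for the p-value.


Step 1: Discard zero differences. Original n = 9; n_eff = number of nonzero differences = 9.
Nonzero differences (with sign): -5, +5, +2, +3, -3, -8, +1, -2, +1
Step 2: Count signs: positive = 5, negative = 4.
Step 3: Under H0: P(positive) = 0.5, so the number of positives S ~ Bin(9, 0.5).
Step 4: Two-sided exact p-value = sum of Bin(9,0.5) probabilities at or below the observed probability = 1.000000.
Step 5: alpha = 0.05. fail to reject H0.

n_eff = 9, pos = 5, neg = 4, p = 1.000000, fail to reject H0.


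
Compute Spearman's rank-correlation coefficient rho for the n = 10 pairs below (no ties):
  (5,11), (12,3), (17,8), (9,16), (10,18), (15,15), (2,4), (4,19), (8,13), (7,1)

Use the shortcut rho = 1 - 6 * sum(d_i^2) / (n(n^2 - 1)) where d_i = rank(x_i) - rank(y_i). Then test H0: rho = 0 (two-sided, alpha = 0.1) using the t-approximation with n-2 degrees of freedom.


Step 1: Rank x and y separately (midranks; no ties here).
rank(x): 5->3, 12->8, 17->10, 9->6, 10->7, 15->9, 2->1, 4->2, 8->5, 7->4
rank(y): 11->5, 3->2, 8->4, 16->8, 18->9, 15->7, 4->3, 19->10, 13->6, 1->1
Step 2: d_i = R_x(i) - R_y(i); compute d_i^2.
  (3-5)^2=4, (8-2)^2=36, (10-4)^2=36, (6-8)^2=4, (7-9)^2=4, (9-7)^2=4, (1-3)^2=4, (2-10)^2=64, (5-6)^2=1, (4-1)^2=9
sum(d^2) = 166.
Step 3: rho = 1 - 6*166 / (10*(10^2 - 1)) = 1 - 996/990 = -0.006061.
Step 4: Under H0, t = rho * sqrt((n-2)/(1-rho^2)) = -0.0171 ~ t(8).
Step 5: Two-sided p-value from the t-distribution with 8 df = 0.986743.
Step 6: alpha = 0.1. fail to reject H0.

rho = -0.0061, p = 0.986743, fail to reject H0 at alpha = 0.1.


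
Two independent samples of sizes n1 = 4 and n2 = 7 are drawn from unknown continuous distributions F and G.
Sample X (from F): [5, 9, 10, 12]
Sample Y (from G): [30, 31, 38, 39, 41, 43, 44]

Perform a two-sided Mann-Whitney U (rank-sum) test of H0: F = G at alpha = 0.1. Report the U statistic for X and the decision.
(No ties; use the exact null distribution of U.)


Step 1: Combine and sort all 11 observations; assign midranks.
sorted (value, group): (5,X), (9,X), (10,X), (12,X), (30,Y), (31,Y), (38,Y), (39,Y), (41,Y), (43,Y), (44,Y)
ranks: 5->1, 9->2, 10->3, 12->4, 30->5, 31->6, 38->7, 39->8, 41->9, 43->10, 44->11
Step 2: Rank sum for X: R1 = 1 + 2 + 3 + 4 = 10.
Step 3: U_X = R1 - n1(n1+1)/2 = 10 - 4*5/2 = 10 - 10 = 0.
       U_Y = n1*n2 - U_X = 28 - 0 = 28.
Step 4: No ties, so the exact null distribution of U (based on enumerating the C(11,4) = 330 equally likely rank assignments) gives the two-sided p-value.
Step 5: p-value = 0.006061; compare to alpha = 0.1. reject H0.

U_X = 0, p = 0.006061, reject H0 at alpha = 0.1.


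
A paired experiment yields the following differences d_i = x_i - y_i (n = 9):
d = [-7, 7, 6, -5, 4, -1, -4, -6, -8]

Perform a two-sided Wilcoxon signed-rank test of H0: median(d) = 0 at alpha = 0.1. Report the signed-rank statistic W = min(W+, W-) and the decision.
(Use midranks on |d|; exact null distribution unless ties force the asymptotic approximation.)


Step 1: Drop any zero differences (none here) and take |d_i|.
|d| = [7, 7, 6, 5, 4, 1, 4, 6, 8]
Step 2: Midrank |d_i| (ties get averaged ranks).
ranks: |7|->7.5, |7|->7.5, |6|->5.5, |5|->4, |4|->2.5, |1|->1, |4|->2.5, |6|->5.5, |8|->9
Step 3: Attach original signs; sum ranks with positive sign and with negative sign.
W+ = 7.5 + 5.5 + 2.5 = 15.5
W- = 7.5 + 4 + 1 + 2.5 + 5.5 + 9 = 29.5
(Check: W+ + W- = 45 should equal n(n+1)/2 = 45.)
Step 4: Test statistic W = min(W+, W-) = 15.5.
Step 5: Ties in |d|, so use the tie-corrected normal approximation.
        E[W] = n(n+1)/4 = 9*10/4 = 22.5.
        Tie groups: |d|=4 (t=2), |d|=6 (t=2), |d|=7 (t=2); sum(t^3 - t) = 18.
        Var[W] = n(n+1)(2n+1)/24 - sum(t^3-t)/48 = 1710/24 - 18/48 = 70.875.
        z = (W - E[W]) / sqrt(Var[W]) = (15.5 - 22.5) / 8.4187 = -0.8315.
        Two-sided p = 2*Phi(z) = 0.405703.
Step 6: alpha = 0.1. fail to reject H0.

W+ = 15.5, W- = 29.5, W = min = 15.5, p = 0.405703, fail to reject H0.


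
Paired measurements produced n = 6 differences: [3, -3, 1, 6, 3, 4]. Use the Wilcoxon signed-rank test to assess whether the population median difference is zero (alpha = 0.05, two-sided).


Step 1: Drop any zero differences (none here) and take |d_i|.
|d| = [3, 3, 1, 6, 3, 4]
Step 2: Midrank |d_i| (ties get averaged ranks).
ranks: |3|->3, |3|->3, |1|->1, |6|->6, |3|->3, |4|->5
Step 3: Attach original signs; sum ranks with positive sign and with negative sign.
W+ = 3 + 1 + 6 + 3 + 5 = 18
W- = 3 = 3
(Check: W+ + W- = 21 should equal n(n+1)/2 = 21.)
Step 4: Test statistic W = min(W+, W-) = 3.
Step 5: Ties in |d|, so use the tie-corrected normal approximation.
        E[W] = n(n+1)/4 = 6*7/4 = 10.5.
        Tie groups: |d|=3 (t=3); sum(t^3 - t) = 24.
        Var[W] = n(n+1)(2n+1)/24 - sum(t^3-t)/48 = 546/24 - 24/48 = 22.25.
        z = (W - E[W]) / sqrt(Var[W]) = (3 - 10.5) / 4.7170 = -1.5900.
        Two-sided p = 2*Phi(z) = 0.111836.
Step 6: alpha = 0.05. fail to reject H0.

W+ = 18, W- = 3, W = min = 3, p = 0.111836, fail to reject H0.


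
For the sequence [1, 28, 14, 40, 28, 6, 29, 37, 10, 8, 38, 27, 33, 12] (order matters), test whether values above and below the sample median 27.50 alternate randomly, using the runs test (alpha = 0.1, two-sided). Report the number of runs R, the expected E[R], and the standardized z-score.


Step 1: Compute median = 27.50; label A = above, B = below.
Labels in order: BABAABAABBABAB  (n_A = 7, n_B = 7)
Step 2: Count runs R = 11.
Step 3: Under H0 (random ordering), E[R] = 2*n_A*n_B/(n_A+n_B) + 1 = 2*7*7/14 + 1 = 8.0000.
        Var[R] = 2*n_A*n_B*(2*n_A*n_B - n_A - n_B) / ((n_A+n_B)^2 * (n_A+n_B-1)) = 8232/2548 = 3.2308.
        SD[R] = 1.7974.
Step 4: Continuity-corrected z = (R - 0.5 - E[R]) / SD[R] = (11 - 0.5 - 8.0000) / 1.7974 = 1.3909.
Step 5: Two-sided p-value via normal approximation = 2*(1 - Phi(|z|)) = 0.164264.
Step 6: alpha = 0.1. fail to reject H0.

R = 11, z = 1.3909, p = 0.164264, fail to reject H0.


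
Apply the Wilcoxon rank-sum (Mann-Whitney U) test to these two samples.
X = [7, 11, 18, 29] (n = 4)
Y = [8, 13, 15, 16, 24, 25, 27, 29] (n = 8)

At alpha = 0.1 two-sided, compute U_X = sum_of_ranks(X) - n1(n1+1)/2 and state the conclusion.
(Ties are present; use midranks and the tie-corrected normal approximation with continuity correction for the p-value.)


Step 1: Combine and sort all 12 observations; assign midranks.
sorted (value, group): (7,X), (8,Y), (11,X), (13,Y), (15,Y), (16,Y), (18,X), (24,Y), (25,Y), (27,Y), (29,X), (29,Y)
ranks: 7->1, 8->2, 11->3, 13->4, 15->5, 16->6, 18->7, 24->8, 25->9, 27->10, 29->11.5, 29->11.5
Step 2: Rank sum for X: R1 = 1 + 3 + 7 + 11.5 = 22.5.
Step 3: U_X = R1 - n1(n1+1)/2 = 22.5 - 4*5/2 = 22.5 - 10 = 12.5.
       U_Y = n1*n2 - U_X = 32 - 12.5 = 19.5.
Step 4: Ties are present, so use the tie-corrected normal approximation (with continuity correction) for the p-value.
Step 5: p-value = 0.609759; compare to alpha = 0.1. fail to reject H0.

U_X = 12.5, p = 0.609759, fail to reject H0 at alpha = 0.1.


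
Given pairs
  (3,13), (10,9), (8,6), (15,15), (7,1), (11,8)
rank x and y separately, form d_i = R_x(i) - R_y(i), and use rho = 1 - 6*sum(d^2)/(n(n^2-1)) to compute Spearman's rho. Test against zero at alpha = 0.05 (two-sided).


Step 1: Rank x and y separately (midranks; no ties here).
rank(x): 3->1, 10->4, 8->3, 15->6, 7->2, 11->5
rank(y): 13->5, 9->4, 6->2, 15->6, 1->1, 8->3
Step 2: d_i = R_x(i) - R_y(i); compute d_i^2.
  (1-5)^2=16, (4-4)^2=0, (3-2)^2=1, (6-6)^2=0, (2-1)^2=1, (5-3)^2=4
sum(d^2) = 22.
Step 3: rho = 1 - 6*22 / (6*(6^2 - 1)) = 1 - 132/210 = 0.371429.
Step 4: Under H0, t = rho * sqrt((n-2)/(1-rho^2)) = 0.8001 ~ t(4).
Step 5: Two-sided p-value from the t-distribution with 4 df = 0.468478.
Step 6: alpha = 0.05. fail to reject H0.

rho = 0.3714, p = 0.468478, fail to reject H0 at alpha = 0.05.


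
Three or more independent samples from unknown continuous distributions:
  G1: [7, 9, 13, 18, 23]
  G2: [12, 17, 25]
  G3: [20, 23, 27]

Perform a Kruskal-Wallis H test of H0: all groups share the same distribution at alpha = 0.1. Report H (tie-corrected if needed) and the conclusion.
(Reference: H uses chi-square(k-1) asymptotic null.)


Step 1: Combine all N = 11 observations and assign midranks.
sorted (value, group, rank): (7,G1,1), (9,G1,2), (12,G2,3), (13,G1,4), (17,G2,5), (18,G1,6), (20,G3,7), (23,G1,8.5), (23,G3,8.5), (25,G2,10), (27,G3,11)
Step 2: Sum ranks within each group.
R_1 = 21.5 (n_1 = 5)
R_2 = 18 (n_2 = 3)
R_3 = 26.5 (n_3 = 3)
Step 3: H = 12/(N(N+1)) * sum(R_i^2/n_i) - 3(N+1)
     = 12/(11*12) * (21.5^2/5 + 18^2/3 + 26.5^2/3) - 3*12
     = 0.090909 * 434.533 - 36
     = 3.503030.
Step 4: Ties present; correction factor C = 1 - 6/(11^3 - 11) = 0.995455. Corrected H = 3.503030 / 0.995455 = 3.519026.
Step 5: Under H0, H ~ chi^2(2); p-value = 0.172129.
Step 6: alpha = 0.1. fail to reject H0.

H = 3.5190, df = 2, p = 0.172129, fail to reject H0.


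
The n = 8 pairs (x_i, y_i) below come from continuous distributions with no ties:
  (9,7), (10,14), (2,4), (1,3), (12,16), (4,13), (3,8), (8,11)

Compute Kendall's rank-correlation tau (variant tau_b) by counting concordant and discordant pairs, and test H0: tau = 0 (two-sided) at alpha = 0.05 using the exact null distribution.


Step 1: Enumerate the 28 unordered pairs (i,j) with i<j and classify each by sign(x_j-x_i) * sign(y_j-y_i).
  (1,2):dx=+1,dy=+7->C; (1,3):dx=-7,dy=-3->C; (1,4):dx=-8,dy=-4->C; (1,5):dx=+3,dy=+9->C
  (1,6):dx=-5,dy=+6->D; (1,7):dx=-6,dy=+1->D; (1,8):dx=-1,dy=+4->D; (2,3):dx=-8,dy=-10->C
  (2,4):dx=-9,dy=-11->C; (2,5):dx=+2,dy=+2->C; (2,6):dx=-6,dy=-1->C; (2,7):dx=-7,dy=-6->C
  (2,8):dx=-2,dy=-3->C; (3,4):dx=-1,dy=-1->C; (3,5):dx=+10,dy=+12->C; (3,6):dx=+2,dy=+9->C
  (3,7):dx=+1,dy=+4->C; (3,8):dx=+6,dy=+7->C; (4,5):dx=+11,dy=+13->C; (4,6):dx=+3,dy=+10->C
  (4,7):dx=+2,dy=+5->C; (4,8):dx=+7,dy=+8->C; (5,6):dx=-8,dy=-3->C; (5,7):dx=-9,dy=-8->C
  (5,8):dx=-4,dy=-5->C; (6,7):dx=-1,dy=-5->C; (6,8):dx=+4,dy=-2->D; (7,8):dx=+5,dy=+3->C
Step 2: C = 24, D = 4, total pairs = 28.
Step 3: tau = (C - D)/(n(n-1)/2) = (24 - 4)/28 = 0.714286.
Step 4: Exact two-sided p-value (enumerate n! = 40320 permutations of y under H0): p = 0.014137.
Step 5: alpha = 0.05. reject H0.

tau_b = 0.7143 (C=24, D=4), p = 0.014137, reject H0.


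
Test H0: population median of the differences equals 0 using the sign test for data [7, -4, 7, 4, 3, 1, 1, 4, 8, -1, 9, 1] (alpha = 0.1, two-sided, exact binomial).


Step 1: Discard zero differences. Original n = 12; n_eff = number of nonzero differences = 12.
Nonzero differences (with sign): +7, -4, +7, +4, +3, +1, +1, +4, +8, -1, +9, +1
Step 2: Count signs: positive = 10, negative = 2.
Step 3: Under H0: P(positive) = 0.5, so the number of positives S ~ Bin(12, 0.5).
Step 4: Two-sided exact p-value = sum of Bin(12,0.5) probabilities at or below the observed probability = 0.038574.
Step 5: alpha = 0.1. reject H0.

n_eff = 12, pos = 10, neg = 2, p = 0.038574, reject H0.


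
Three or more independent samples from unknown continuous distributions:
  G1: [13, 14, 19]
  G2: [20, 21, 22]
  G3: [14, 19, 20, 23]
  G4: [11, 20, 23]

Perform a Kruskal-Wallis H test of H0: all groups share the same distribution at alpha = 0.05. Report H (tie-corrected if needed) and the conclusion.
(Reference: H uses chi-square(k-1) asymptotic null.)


Step 1: Combine all N = 13 observations and assign midranks.
sorted (value, group, rank): (11,G4,1), (13,G1,2), (14,G1,3.5), (14,G3,3.5), (19,G1,5.5), (19,G3,5.5), (20,G2,8), (20,G3,8), (20,G4,8), (21,G2,10), (22,G2,11), (23,G3,12.5), (23,G4,12.5)
Step 2: Sum ranks within each group.
R_1 = 11 (n_1 = 3)
R_2 = 29 (n_2 = 3)
R_3 = 29.5 (n_3 = 4)
R_4 = 21.5 (n_4 = 3)
Step 3: H = 12/(N(N+1)) * sum(R_i^2/n_i) - 3(N+1)
     = 12/(13*14) * (11^2/3 + 29^2/3 + 29.5^2/4 + 21.5^2/3) - 3*14
     = 0.065934 * 692.312 - 42
     = 3.646978.
Step 4: Ties present; correction factor C = 1 - 42/(13^3 - 13) = 0.980769. Corrected H = 3.646978 / 0.980769 = 3.718487.
Step 5: Under H0, H ~ chi^2(3); p-value = 0.293511.
Step 6: alpha = 0.05. fail to reject H0.

H = 3.7185, df = 3, p = 0.293511, fail to reject H0.


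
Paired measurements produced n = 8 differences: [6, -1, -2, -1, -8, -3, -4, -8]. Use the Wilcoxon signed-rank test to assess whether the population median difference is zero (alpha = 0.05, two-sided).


Step 1: Drop any zero differences (none here) and take |d_i|.
|d| = [6, 1, 2, 1, 8, 3, 4, 8]
Step 2: Midrank |d_i| (ties get averaged ranks).
ranks: |6|->6, |1|->1.5, |2|->3, |1|->1.5, |8|->7.5, |3|->4, |4|->5, |8|->7.5
Step 3: Attach original signs; sum ranks with positive sign and with negative sign.
W+ = 6 = 6
W- = 1.5 + 3 + 1.5 + 7.5 + 4 + 5 + 7.5 = 30
(Check: W+ + W- = 36 should equal n(n+1)/2 = 36.)
Step 4: Test statistic W = min(W+, W-) = 6.
Step 5: Ties in |d|, so use the tie-corrected normal approximation.
        E[W] = n(n+1)/4 = 8*9/4 = 18.
        Tie groups: |d|=1 (t=2), |d|=8 (t=2); sum(t^3 - t) = 12.
        Var[W] = n(n+1)(2n+1)/24 - sum(t^3-t)/48 = 1224/24 - 12/48 = 50.75.
        z = (W - E[W]) / sqrt(Var[W]) = (6 - 18) / 7.1239 = -1.6845.
        Two-sided p = 2*Phi(z) = 0.092091.
Step 6: alpha = 0.05. fail to reject H0.

W+ = 6, W- = 30, W = min = 6, p = 0.092091, fail to reject H0.


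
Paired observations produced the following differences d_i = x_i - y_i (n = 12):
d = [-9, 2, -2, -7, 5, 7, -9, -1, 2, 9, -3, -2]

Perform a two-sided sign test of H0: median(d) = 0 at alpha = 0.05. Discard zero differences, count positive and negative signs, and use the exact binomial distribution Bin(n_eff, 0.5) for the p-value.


Step 1: Discard zero differences. Original n = 12; n_eff = number of nonzero differences = 12.
Nonzero differences (with sign): -9, +2, -2, -7, +5, +7, -9, -1, +2, +9, -3, -2
Step 2: Count signs: positive = 5, negative = 7.
Step 3: Under H0: P(positive) = 0.5, so the number of positives S ~ Bin(12, 0.5).
Step 4: Two-sided exact p-value = sum of Bin(12,0.5) probabilities at or below the observed probability = 0.774414.
Step 5: alpha = 0.05. fail to reject H0.

n_eff = 12, pos = 5, neg = 7, p = 0.774414, fail to reject H0.


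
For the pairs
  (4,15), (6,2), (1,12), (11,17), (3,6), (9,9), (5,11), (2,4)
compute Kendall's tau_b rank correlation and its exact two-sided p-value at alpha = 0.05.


Step 1: Enumerate the 28 unordered pairs (i,j) with i<j and classify each by sign(x_j-x_i) * sign(y_j-y_i).
  (1,2):dx=+2,dy=-13->D; (1,3):dx=-3,dy=-3->C; (1,4):dx=+7,dy=+2->C; (1,5):dx=-1,dy=-9->C
  (1,6):dx=+5,dy=-6->D; (1,7):dx=+1,dy=-4->D; (1,8):dx=-2,dy=-11->C; (2,3):dx=-5,dy=+10->D
  (2,4):dx=+5,dy=+15->C; (2,5):dx=-3,dy=+4->D; (2,6):dx=+3,dy=+7->C; (2,7):dx=-1,dy=+9->D
  (2,8):dx=-4,dy=+2->D; (3,4):dx=+10,dy=+5->C; (3,5):dx=+2,dy=-6->D; (3,6):dx=+8,dy=-3->D
  (3,7):dx=+4,dy=-1->D; (3,8):dx=+1,dy=-8->D; (4,5):dx=-8,dy=-11->C; (4,6):dx=-2,dy=-8->C
  (4,7):dx=-6,dy=-6->C; (4,8):dx=-9,dy=-13->C; (5,6):dx=+6,dy=+3->C; (5,7):dx=+2,dy=+5->C
  (5,8):dx=-1,dy=-2->C; (6,7):dx=-4,dy=+2->D; (6,8):dx=-7,dy=-5->C; (7,8):dx=-3,dy=-7->C
Step 2: C = 16, D = 12, total pairs = 28.
Step 3: tau = (C - D)/(n(n-1)/2) = (16 - 12)/28 = 0.142857.
Step 4: Exact two-sided p-value (enumerate n! = 40320 permutations of y under H0): p = 0.719544.
Step 5: alpha = 0.05. fail to reject H0.

tau_b = 0.1429 (C=16, D=12), p = 0.719544, fail to reject H0.


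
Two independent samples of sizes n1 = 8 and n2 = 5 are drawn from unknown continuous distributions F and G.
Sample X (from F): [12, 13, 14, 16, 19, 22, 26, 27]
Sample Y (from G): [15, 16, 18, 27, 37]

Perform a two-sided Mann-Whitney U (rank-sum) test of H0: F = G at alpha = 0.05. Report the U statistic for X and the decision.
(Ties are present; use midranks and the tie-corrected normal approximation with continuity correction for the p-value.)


Step 1: Combine and sort all 13 observations; assign midranks.
sorted (value, group): (12,X), (13,X), (14,X), (15,Y), (16,X), (16,Y), (18,Y), (19,X), (22,X), (26,X), (27,X), (27,Y), (37,Y)
ranks: 12->1, 13->2, 14->3, 15->4, 16->5.5, 16->5.5, 18->7, 19->8, 22->9, 26->10, 27->11.5, 27->11.5, 37->13
Step 2: Rank sum for X: R1 = 1 + 2 + 3 + 5.5 + 8 + 9 + 10 + 11.5 = 50.
Step 3: U_X = R1 - n1(n1+1)/2 = 50 - 8*9/2 = 50 - 36 = 14.
       U_Y = n1*n2 - U_X = 40 - 14 = 26.
Step 4: Ties are present, so use the tie-corrected normal approximation (with continuity correction) for the p-value.
Step 5: p-value = 0.419471; compare to alpha = 0.05. fail to reject H0.

U_X = 14, p = 0.419471, fail to reject H0 at alpha = 0.05.


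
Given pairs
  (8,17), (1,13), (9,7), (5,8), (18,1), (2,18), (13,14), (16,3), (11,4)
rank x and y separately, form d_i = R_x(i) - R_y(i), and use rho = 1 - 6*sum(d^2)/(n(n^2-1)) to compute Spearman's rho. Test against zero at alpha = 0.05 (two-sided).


Step 1: Rank x and y separately (midranks; no ties here).
rank(x): 8->4, 1->1, 9->5, 5->3, 18->9, 2->2, 13->7, 16->8, 11->6
rank(y): 17->8, 13->6, 7->4, 8->5, 1->1, 18->9, 14->7, 3->2, 4->3
Step 2: d_i = R_x(i) - R_y(i); compute d_i^2.
  (4-8)^2=16, (1-6)^2=25, (5-4)^2=1, (3-5)^2=4, (9-1)^2=64, (2-9)^2=49, (7-7)^2=0, (8-2)^2=36, (6-3)^2=9
sum(d^2) = 204.
Step 3: rho = 1 - 6*204 / (9*(9^2 - 1)) = 1 - 1224/720 = -0.700000.
Step 4: Under H0, t = rho * sqrt((n-2)/(1-rho^2)) = -2.5934 ~ t(7).
Step 5: Two-sided p-value from the t-distribution with 7 df = 0.035770.
Step 6: alpha = 0.05. reject H0.

rho = -0.7000, p = 0.035770, reject H0 at alpha = 0.05.


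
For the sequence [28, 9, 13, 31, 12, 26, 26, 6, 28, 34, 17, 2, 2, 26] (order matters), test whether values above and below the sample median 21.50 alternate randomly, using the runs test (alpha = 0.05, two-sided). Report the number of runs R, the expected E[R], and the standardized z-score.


Step 1: Compute median = 21.50; label A = above, B = below.
Labels in order: ABBABAABAABBBA  (n_A = 7, n_B = 7)
Step 2: Count runs R = 9.
Step 3: Under H0 (random ordering), E[R] = 2*n_A*n_B/(n_A+n_B) + 1 = 2*7*7/14 + 1 = 8.0000.
        Var[R] = 2*n_A*n_B*(2*n_A*n_B - n_A - n_B) / ((n_A+n_B)^2 * (n_A+n_B-1)) = 8232/2548 = 3.2308.
        SD[R] = 1.7974.
Step 4: Continuity-corrected z = (R - 0.5 - E[R]) / SD[R] = (9 - 0.5 - 8.0000) / 1.7974 = 0.2782.
Step 5: Two-sided p-value via normal approximation = 2*(1 - Phi(|z|)) = 0.780879.
Step 6: alpha = 0.05. fail to reject H0.

R = 9, z = 0.2782, p = 0.780879, fail to reject H0.


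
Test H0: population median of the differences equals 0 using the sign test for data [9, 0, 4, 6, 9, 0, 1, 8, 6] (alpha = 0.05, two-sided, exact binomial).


Step 1: Discard zero differences. Original n = 9; n_eff = number of nonzero differences = 7.
Nonzero differences (with sign): +9, +4, +6, +9, +1, +8, +6
Step 2: Count signs: positive = 7, negative = 0.
Step 3: Under H0: P(positive) = 0.5, so the number of positives S ~ Bin(7, 0.5).
Step 4: Two-sided exact p-value = sum of Bin(7,0.5) probabilities at or below the observed probability = 0.015625.
Step 5: alpha = 0.05. reject H0.

n_eff = 7, pos = 7, neg = 0, p = 0.015625, reject H0.


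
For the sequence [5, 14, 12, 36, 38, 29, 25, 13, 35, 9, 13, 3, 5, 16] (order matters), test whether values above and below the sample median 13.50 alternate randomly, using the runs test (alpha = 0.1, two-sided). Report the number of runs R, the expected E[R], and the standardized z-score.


Step 1: Compute median = 13.50; label A = above, B = below.
Labels in order: BABAAAABABBBBA  (n_A = 7, n_B = 7)
Step 2: Count runs R = 8.
Step 3: Under H0 (random ordering), E[R] = 2*n_A*n_B/(n_A+n_B) + 1 = 2*7*7/14 + 1 = 8.0000.
        Var[R] = 2*n_A*n_B*(2*n_A*n_B - n_A - n_B) / ((n_A+n_B)^2 * (n_A+n_B-1)) = 8232/2548 = 3.2308.
        SD[R] = 1.7974.
Step 4: R = E[R], so z = 0 with no continuity correction.
Step 5: Two-sided p-value via normal approximation = 2*(1 - Phi(|z|)) = 1.000000.
Step 6: alpha = 0.1. fail to reject H0.

R = 8, z = 0.0000, p = 1.000000, fail to reject H0.


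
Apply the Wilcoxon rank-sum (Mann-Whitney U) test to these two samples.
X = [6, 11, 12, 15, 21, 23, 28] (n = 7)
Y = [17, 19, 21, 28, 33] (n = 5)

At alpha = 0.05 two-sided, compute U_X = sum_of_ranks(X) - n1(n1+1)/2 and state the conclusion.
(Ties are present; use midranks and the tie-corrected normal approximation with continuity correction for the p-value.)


Step 1: Combine and sort all 12 observations; assign midranks.
sorted (value, group): (6,X), (11,X), (12,X), (15,X), (17,Y), (19,Y), (21,X), (21,Y), (23,X), (28,X), (28,Y), (33,Y)
ranks: 6->1, 11->2, 12->3, 15->4, 17->5, 19->6, 21->7.5, 21->7.5, 23->9, 28->10.5, 28->10.5, 33->12
Step 2: Rank sum for X: R1 = 1 + 2 + 3 + 4 + 7.5 + 9 + 10.5 = 37.
Step 3: U_X = R1 - n1(n1+1)/2 = 37 - 7*8/2 = 37 - 28 = 9.
       U_Y = n1*n2 - U_X = 35 - 9 = 26.
Step 4: Ties are present, so use the tie-corrected normal approximation (with continuity correction) for the p-value.
Step 5: p-value = 0.192314; compare to alpha = 0.05. fail to reject H0.

U_X = 9, p = 0.192314, fail to reject H0 at alpha = 0.05.


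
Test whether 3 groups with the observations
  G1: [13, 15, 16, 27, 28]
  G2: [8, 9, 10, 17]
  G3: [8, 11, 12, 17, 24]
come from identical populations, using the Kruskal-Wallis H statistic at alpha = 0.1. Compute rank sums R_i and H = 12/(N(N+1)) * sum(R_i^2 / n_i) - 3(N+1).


Step 1: Combine all N = 14 observations and assign midranks.
sorted (value, group, rank): (8,G2,1.5), (8,G3,1.5), (9,G2,3), (10,G2,4), (11,G3,5), (12,G3,6), (13,G1,7), (15,G1,8), (16,G1,9), (17,G2,10.5), (17,G3,10.5), (24,G3,12), (27,G1,13), (28,G1,14)
Step 2: Sum ranks within each group.
R_1 = 51 (n_1 = 5)
R_2 = 19 (n_2 = 4)
R_3 = 35 (n_3 = 5)
Step 3: H = 12/(N(N+1)) * sum(R_i^2/n_i) - 3(N+1)
     = 12/(14*15) * (51^2/5 + 19^2/4 + 35^2/5) - 3*15
     = 0.057143 * 855.45 - 45
     = 3.882857.
Step 4: Ties present; correction factor C = 1 - 12/(14^3 - 14) = 0.995604. Corrected H = 3.882857 / 0.995604 = 3.900000.
Step 5: Under H0, H ~ chi^2(2); p-value = 0.142274.
Step 6: alpha = 0.1. fail to reject H0.

H = 3.9000, df = 2, p = 0.142274, fail to reject H0.


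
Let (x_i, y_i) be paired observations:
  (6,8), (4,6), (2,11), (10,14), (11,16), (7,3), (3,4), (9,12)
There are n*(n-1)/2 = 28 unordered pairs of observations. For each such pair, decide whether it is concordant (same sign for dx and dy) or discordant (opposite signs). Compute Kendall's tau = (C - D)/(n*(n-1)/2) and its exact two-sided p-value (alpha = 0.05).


Step 1: Enumerate the 28 unordered pairs (i,j) with i<j and classify each by sign(x_j-x_i) * sign(y_j-y_i).
  (1,2):dx=-2,dy=-2->C; (1,3):dx=-4,dy=+3->D; (1,4):dx=+4,dy=+6->C; (1,5):dx=+5,dy=+8->C
  (1,6):dx=+1,dy=-5->D; (1,7):dx=-3,dy=-4->C; (1,8):dx=+3,dy=+4->C; (2,3):dx=-2,dy=+5->D
  (2,4):dx=+6,dy=+8->C; (2,5):dx=+7,dy=+10->C; (2,6):dx=+3,dy=-3->D; (2,7):dx=-1,dy=-2->C
  (2,8):dx=+5,dy=+6->C; (3,4):dx=+8,dy=+3->C; (3,5):dx=+9,dy=+5->C; (3,6):dx=+5,dy=-8->D
  (3,7):dx=+1,dy=-7->D; (3,8):dx=+7,dy=+1->C; (4,5):dx=+1,dy=+2->C; (4,6):dx=-3,dy=-11->C
  (4,7):dx=-7,dy=-10->C; (4,8):dx=-1,dy=-2->C; (5,6):dx=-4,dy=-13->C; (5,7):dx=-8,dy=-12->C
  (5,8):dx=-2,dy=-4->C; (6,7):dx=-4,dy=+1->D; (6,8):dx=+2,dy=+9->C; (7,8):dx=+6,dy=+8->C
Step 2: C = 21, D = 7, total pairs = 28.
Step 3: tau = (C - D)/(n(n-1)/2) = (21 - 7)/28 = 0.500000.
Step 4: Exact two-sided p-value (enumerate n! = 40320 permutations of y under H0): p = 0.108681.
Step 5: alpha = 0.05. fail to reject H0.

tau_b = 0.5000 (C=21, D=7), p = 0.108681, fail to reject H0.
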